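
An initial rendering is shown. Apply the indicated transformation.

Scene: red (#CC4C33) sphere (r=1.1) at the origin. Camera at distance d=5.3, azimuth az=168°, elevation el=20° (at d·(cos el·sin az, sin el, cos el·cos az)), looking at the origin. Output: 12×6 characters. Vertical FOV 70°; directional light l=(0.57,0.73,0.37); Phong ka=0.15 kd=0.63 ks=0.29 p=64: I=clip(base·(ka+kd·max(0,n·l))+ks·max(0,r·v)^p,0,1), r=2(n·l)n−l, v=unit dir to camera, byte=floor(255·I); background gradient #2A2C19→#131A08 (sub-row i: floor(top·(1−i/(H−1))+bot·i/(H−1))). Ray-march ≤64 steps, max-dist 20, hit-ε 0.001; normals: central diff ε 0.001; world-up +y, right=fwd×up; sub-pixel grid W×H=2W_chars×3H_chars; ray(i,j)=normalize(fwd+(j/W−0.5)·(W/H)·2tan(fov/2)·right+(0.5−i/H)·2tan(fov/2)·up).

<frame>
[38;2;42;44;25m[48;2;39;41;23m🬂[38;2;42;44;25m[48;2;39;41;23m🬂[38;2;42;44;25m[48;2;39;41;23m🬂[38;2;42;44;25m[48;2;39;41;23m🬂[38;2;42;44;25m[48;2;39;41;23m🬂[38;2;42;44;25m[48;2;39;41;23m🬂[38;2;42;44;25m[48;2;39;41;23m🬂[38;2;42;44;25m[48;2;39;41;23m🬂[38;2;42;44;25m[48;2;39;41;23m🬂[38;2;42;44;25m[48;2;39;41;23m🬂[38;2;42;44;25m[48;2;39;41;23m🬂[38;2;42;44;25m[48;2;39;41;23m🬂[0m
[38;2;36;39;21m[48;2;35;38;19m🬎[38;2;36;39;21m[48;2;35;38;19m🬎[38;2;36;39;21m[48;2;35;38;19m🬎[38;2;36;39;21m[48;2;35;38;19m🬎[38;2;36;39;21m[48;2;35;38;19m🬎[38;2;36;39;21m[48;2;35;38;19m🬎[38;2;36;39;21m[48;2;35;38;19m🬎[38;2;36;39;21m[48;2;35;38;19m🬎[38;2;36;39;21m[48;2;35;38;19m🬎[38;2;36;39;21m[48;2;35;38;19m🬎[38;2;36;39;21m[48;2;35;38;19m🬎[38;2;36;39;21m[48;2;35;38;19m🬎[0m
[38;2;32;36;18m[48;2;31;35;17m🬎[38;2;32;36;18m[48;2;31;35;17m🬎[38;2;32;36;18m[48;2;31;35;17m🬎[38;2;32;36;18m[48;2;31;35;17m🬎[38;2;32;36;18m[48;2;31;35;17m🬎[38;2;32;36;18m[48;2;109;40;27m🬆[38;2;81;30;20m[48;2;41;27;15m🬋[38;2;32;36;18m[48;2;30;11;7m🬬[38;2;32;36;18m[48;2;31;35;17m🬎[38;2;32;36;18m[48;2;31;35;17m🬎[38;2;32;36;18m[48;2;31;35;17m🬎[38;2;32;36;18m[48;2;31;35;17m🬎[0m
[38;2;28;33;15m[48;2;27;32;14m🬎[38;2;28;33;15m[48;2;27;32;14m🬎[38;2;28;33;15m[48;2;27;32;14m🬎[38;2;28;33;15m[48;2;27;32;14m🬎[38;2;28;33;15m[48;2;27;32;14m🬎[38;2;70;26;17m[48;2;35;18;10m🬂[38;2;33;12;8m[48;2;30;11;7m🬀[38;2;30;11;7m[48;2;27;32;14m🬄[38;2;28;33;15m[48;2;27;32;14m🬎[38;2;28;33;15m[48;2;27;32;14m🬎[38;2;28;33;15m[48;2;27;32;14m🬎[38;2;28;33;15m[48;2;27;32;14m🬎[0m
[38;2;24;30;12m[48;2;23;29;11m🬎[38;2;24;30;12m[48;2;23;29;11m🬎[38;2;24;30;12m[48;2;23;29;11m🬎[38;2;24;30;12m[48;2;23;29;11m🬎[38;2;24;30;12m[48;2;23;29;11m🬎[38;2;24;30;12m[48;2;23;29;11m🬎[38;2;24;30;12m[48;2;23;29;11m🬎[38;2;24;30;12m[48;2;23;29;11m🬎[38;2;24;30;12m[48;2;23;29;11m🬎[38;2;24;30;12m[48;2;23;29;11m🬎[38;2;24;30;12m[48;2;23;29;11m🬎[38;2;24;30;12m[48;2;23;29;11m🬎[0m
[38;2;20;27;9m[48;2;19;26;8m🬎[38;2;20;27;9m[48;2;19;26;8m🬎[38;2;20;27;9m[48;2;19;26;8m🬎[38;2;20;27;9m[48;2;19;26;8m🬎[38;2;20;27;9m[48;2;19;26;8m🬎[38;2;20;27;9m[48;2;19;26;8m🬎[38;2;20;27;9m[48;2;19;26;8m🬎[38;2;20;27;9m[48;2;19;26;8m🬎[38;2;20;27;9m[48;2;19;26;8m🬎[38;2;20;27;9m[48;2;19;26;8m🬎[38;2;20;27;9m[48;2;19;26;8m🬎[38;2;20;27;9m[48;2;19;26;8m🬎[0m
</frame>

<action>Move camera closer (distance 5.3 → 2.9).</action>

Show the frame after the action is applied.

<frame>
[38;2;42;44;25m[48;2;39;41;23m🬂[38;2;42;44;25m[48;2;39;41;23m🬂[38;2;42;44;25m[48;2;39;41;23m🬂[38;2;42;44;25m[48;2;39;41;23m🬂[38;2;42;44;25m[48;2;39;41;23m🬂[38;2;42;44;25m[48;2;39;41;23m🬂[38;2;42;44;25m[48;2;39;41;23m🬂[38;2;42;44;25m[48;2;39;41;23m🬂[38;2;42;44;25m[48;2;39;41;23m🬂[38;2;42;44;25m[48;2;39;41;23m🬂[38;2;42;44;25m[48;2;39;41;23m🬂[38;2;42;44;25m[48;2;39;41;23m🬂[0m
[38;2;36;39;21m[48;2;35;38;19m🬎[38;2;36;39;21m[48;2;35;38;19m🬎[38;2;36;39;21m[48;2;35;38;19m🬎[38;2;36;39;21m[48;2;35;38;19m🬎[38;2;36;39;20m[48;2;132;49;33m🬝[38;2;36;39;21m[48;2;113;42;29m🬆[38;2;37;40;21m[48;2;93;34;23m🬂[38;2;36;39;21m[48;2;60;22;14m🬎[38;2;36;39;21m[48;2;35;38;19m🬎[38;2;36;39;21m[48;2;35;38;19m🬎[38;2;36;39;21m[48;2;35;38;19m🬎[38;2;36;39;21m[48;2;35;38;19m🬎[0m
[38;2;32;36;18m[48;2;31;35;17m🬎[38;2;32;36;18m[48;2;31;35;17m🬎[38;2;32;36;18m[48;2;31;35;17m🬎[38;2;32;36;18m[48;2;113;42;28m🬝[38;2;138;63;49m[48;2;93;34;23m🬂[38;2;93;36;25m[48;2;68;25;16m🬂[38;2;64;23;15m[48;2;42;16;10m🬆[38;2;51;19;12m[48;2;33;12;8m🬀[38;2;30;11;7m[48;2;32;36;18m🬲[38;2;32;36;18m[48;2;31;35;17m🬎[38;2;32;36;18m[48;2;31;35;17m🬎[38;2;32;36;18m[48;2;31;35;17m🬎[0m
[38;2;28;33;15m[48;2;27;32;14m🬎[38;2;28;33;15m[48;2;27;32;14m🬎[38;2;28;33;15m[48;2;27;32;14m🬎[38;2;88;32;22m[48;2;27;32;14m🬉[38;2;69;25;17m[48;2;47;17;11m🬆[38;2;48;18;11m[48;2;33;12;7m🬂[38;2;33;12;8m[48;2;30;11;7m🬀[38;2;30;11;7m[48;2;30;11;7m [38;2;30;11;7m[48;2;27;32;14m🬝[38;2;28;33;15m[48;2;27;32;14m🬎[38;2;28;33;15m[48;2;27;32;14m🬎[38;2;28;33;15m[48;2;27;32;14m🬎[0m
[38;2;24;30;12m[48;2;23;29;11m🬎[38;2;24;30;12m[48;2;23;29;11m🬎[38;2;24;30;12m[48;2;23;29;11m🬎[38;2;24;30;12m[48;2;23;29;11m🬎[38;2;32;11;7m[48;2;23;29;11m🬊[38;2;30;11;7m[48;2;23;29;11m🬬[38;2;30;11;7m[48;2;30;11;7m [38;2;30;11;7m[48;2;23;29;11m🬎[38;2;30;11;7m[48;2;23;29;11m🬀[38;2;24;30;12m[48;2;23;29;11m🬎[38;2;24;30;12m[48;2;23;29;11m🬎[38;2;24;30;12m[48;2;23;29;11m🬎[0m
[38;2;20;27;9m[48;2;19;26;8m🬎[38;2;20;27;9m[48;2;19;26;8m🬎[38;2;20;27;9m[48;2;19;26;8m🬎[38;2;20;27;9m[48;2;19;26;8m🬎[38;2;20;27;9m[48;2;19;26;8m🬎[38;2;20;27;9m[48;2;19;26;8m🬎[38;2;20;27;9m[48;2;19;26;8m🬎[38;2;20;27;9m[48;2;19;26;8m🬎[38;2;20;27;9m[48;2;19;26;8m🬎[38;2;20;27;9m[48;2;19;26;8m🬎[38;2;20;27;9m[48;2;19;26;8m🬎[38;2;20;27;9m[48;2;19;26;8m🬎[0m
</frame>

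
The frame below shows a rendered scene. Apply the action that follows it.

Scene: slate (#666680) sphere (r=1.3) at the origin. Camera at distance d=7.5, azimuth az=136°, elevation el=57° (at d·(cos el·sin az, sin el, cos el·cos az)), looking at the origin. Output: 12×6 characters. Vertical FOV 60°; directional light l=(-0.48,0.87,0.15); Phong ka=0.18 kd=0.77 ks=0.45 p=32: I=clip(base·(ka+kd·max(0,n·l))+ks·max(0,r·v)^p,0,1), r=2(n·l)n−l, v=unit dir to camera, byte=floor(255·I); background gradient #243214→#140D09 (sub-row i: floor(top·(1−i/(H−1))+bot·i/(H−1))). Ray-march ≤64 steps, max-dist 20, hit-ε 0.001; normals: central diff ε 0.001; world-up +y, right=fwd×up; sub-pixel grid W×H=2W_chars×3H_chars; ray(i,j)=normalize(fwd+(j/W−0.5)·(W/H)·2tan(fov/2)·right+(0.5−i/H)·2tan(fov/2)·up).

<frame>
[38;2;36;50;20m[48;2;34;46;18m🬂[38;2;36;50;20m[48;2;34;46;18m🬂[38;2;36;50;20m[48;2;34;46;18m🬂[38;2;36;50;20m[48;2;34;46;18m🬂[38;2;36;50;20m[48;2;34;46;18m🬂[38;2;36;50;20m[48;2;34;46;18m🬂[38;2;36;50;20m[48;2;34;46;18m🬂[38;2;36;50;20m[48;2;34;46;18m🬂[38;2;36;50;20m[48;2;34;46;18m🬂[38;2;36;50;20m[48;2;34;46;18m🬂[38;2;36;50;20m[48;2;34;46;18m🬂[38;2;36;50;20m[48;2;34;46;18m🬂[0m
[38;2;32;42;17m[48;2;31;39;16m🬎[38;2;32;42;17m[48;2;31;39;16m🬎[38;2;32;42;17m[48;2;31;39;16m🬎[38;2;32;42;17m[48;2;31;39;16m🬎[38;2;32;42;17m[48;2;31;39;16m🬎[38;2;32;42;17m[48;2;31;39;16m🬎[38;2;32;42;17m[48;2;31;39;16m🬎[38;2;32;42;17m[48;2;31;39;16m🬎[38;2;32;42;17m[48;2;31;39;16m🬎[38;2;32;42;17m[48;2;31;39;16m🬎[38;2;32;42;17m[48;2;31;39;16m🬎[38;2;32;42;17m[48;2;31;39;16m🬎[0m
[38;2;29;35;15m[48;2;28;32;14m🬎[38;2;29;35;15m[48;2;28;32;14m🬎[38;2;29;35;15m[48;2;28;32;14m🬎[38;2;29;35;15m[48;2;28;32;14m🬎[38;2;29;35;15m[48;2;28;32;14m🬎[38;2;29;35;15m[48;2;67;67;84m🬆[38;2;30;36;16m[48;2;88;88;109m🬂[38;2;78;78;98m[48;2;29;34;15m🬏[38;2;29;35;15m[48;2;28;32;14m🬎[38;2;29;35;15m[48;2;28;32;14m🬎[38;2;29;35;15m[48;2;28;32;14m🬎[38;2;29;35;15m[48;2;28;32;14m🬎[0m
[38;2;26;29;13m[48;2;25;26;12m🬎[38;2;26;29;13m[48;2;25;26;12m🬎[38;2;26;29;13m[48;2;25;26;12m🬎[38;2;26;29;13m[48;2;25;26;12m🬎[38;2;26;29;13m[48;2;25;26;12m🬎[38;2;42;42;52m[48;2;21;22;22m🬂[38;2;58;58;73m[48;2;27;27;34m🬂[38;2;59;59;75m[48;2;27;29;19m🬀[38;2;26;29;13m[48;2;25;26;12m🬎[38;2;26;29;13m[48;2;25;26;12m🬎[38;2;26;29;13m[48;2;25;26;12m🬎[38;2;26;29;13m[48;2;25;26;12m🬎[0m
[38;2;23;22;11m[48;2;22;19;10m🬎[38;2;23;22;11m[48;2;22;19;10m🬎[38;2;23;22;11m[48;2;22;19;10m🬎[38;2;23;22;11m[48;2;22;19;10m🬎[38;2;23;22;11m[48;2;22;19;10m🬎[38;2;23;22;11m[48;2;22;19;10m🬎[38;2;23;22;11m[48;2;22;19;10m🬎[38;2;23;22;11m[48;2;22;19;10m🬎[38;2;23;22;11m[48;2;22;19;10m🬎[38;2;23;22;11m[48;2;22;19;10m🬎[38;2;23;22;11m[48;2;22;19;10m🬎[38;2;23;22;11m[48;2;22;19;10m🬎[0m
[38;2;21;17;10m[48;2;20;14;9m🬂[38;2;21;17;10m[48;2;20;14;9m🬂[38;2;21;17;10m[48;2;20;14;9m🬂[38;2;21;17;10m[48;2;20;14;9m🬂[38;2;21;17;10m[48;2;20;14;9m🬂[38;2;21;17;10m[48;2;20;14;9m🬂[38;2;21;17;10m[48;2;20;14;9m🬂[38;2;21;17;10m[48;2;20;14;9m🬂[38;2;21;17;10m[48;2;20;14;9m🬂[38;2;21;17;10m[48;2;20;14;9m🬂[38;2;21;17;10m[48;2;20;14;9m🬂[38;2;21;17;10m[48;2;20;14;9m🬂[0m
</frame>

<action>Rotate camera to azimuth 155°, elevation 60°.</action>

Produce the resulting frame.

<frame>
[38;2;36;50;20m[48;2;34;46;18m🬂[38;2;36;50;20m[48;2;34;46;18m🬂[38;2;36;50;20m[48;2;34;46;18m🬂[38;2;36;50;20m[48;2;34;46;18m🬂[38;2;36;50;20m[48;2;34;46;18m🬂[38;2;36;50;20m[48;2;34;46;18m🬂[38;2;36;50;20m[48;2;34;46;18m🬂[38;2;36;50;20m[48;2;34;46;18m🬂[38;2;36;50;20m[48;2;34;46;18m🬂[38;2;36;50;20m[48;2;34;46;18m🬂[38;2;36;50;20m[48;2;34;46;18m🬂[38;2;36;50;20m[48;2;34;46;18m🬂[0m
[38;2;32;42;17m[48;2;31;39;16m🬎[38;2;32;42;17m[48;2;31;39;16m🬎[38;2;32;42;17m[48;2;31;39;16m🬎[38;2;32;42;17m[48;2;31;39;16m🬎[38;2;32;42;17m[48;2;31;39;16m🬎[38;2;32;42;17m[48;2;31;39;16m🬎[38;2;32;42;17m[48;2;31;39;16m🬎[38;2;32;42;17m[48;2;31;39;16m🬎[38;2;32;42;17m[48;2;31;39;16m🬎[38;2;32;42;17m[48;2;31;39;16m🬎[38;2;32;42;17m[48;2;31;39;16m🬎[38;2;32;42;17m[48;2;31;39;16m🬎[0m
[38;2;29;35;15m[48;2;28;32;14m🬎[38;2;29;35;15m[48;2;28;32;14m🬎[38;2;29;35;15m[48;2;28;32;14m🬎[38;2;29;35;15m[48;2;28;32;14m🬎[38;2;29;35;15m[48;2;28;32;14m🬎[38;2;34;38;27m[48;2;72;72;91m🬕[38;2;30;36;16m[48;2;100;100;122m🬂[38;2;87;87;109m[48;2;29;34;15m🬏[38;2;29;35;15m[48;2;28;32;14m🬎[38;2;29;35;15m[48;2;28;32;14m🬎[38;2;29;35;15m[48;2;28;32;14m🬎[38;2;29;35;15m[48;2;28;32;14m🬎[0m
[38;2;26;29;13m[48;2;25;26;12m🬎[38;2;26;29;13m[48;2;25;26;12m🬎[38;2;26;29;13m[48;2;25;26;12m🬎[38;2;26;29;13m[48;2;25;26;12m🬎[38;2;26;29;13m[48;2;25;26;12m🬎[38;2;52;52;66m[48;2;25;25;28m🬁[38;2;61;61;77m[48;2;27;27;35m🬊[38;2;61;61;76m[48;2;25;27;12m🬄[38;2;26;29;13m[48;2;25;26;12m🬎[38;2;26;29;13m[48;2;25;26;12m🬎[38;2;26;29;13m[48;2;25;26;12m🬎[38;2;26;29;13m[48;2;25;26;12m🬎[0m
[38;2;23;22;11m[48;2;22;19;10m🬎[38;2;23;22;11m[48;2;22;19;10m🬎[38;2;23;22;11m[48;2;22;19;10m🬎[38;2;23;22;11m[48;2;22;19;10m🬎[38;2;23;22;11m[48;2;22;19;10m🬎[38;2;23;22;11m[48;2;22;19;10m🬎[38;2;23;22;11m[48;2;22;19;10m🬎[38;2;23;22;11m[48;2;22;19;10m🬎[38;2;23;22;11m[48;2;22;19;10m🬎[38;2;23;22;11m[48;2;22;19;10m🬎[38;2;23;22;11m[48;2;22;19;10m🬎[38;2;23;22;11m[48;2;22;19;10m🬎[0m
[38;2;21;17;10m[48;2;20;14;9m🬂[38;2;21;17;10m[48;2;20;14;9m🬂[38;2;21;17;10m[48;2;20;14;9m🬂[38;2;21;17;10m[48;2;20;14;9m🬂[38;2;21;17;10m[48;2;20;14;9m🬂[38;2;21;17;10m[48;2;20;14;9m🬂[38;2;21;17;10m[48;2;20;14;9m🬂[38;2;21;17;10m[48;2;20;14;9m🬂[38;2;21;17;10m[48;2;20;14;9m🬂[38;2;21;17;10m[48;2;20;14;9m🬂[38;2;21;17;10m[48;2;20;14;9m🬂[38;2;21;17;10m[48;2;20;14;9m🬂[0m
</frame>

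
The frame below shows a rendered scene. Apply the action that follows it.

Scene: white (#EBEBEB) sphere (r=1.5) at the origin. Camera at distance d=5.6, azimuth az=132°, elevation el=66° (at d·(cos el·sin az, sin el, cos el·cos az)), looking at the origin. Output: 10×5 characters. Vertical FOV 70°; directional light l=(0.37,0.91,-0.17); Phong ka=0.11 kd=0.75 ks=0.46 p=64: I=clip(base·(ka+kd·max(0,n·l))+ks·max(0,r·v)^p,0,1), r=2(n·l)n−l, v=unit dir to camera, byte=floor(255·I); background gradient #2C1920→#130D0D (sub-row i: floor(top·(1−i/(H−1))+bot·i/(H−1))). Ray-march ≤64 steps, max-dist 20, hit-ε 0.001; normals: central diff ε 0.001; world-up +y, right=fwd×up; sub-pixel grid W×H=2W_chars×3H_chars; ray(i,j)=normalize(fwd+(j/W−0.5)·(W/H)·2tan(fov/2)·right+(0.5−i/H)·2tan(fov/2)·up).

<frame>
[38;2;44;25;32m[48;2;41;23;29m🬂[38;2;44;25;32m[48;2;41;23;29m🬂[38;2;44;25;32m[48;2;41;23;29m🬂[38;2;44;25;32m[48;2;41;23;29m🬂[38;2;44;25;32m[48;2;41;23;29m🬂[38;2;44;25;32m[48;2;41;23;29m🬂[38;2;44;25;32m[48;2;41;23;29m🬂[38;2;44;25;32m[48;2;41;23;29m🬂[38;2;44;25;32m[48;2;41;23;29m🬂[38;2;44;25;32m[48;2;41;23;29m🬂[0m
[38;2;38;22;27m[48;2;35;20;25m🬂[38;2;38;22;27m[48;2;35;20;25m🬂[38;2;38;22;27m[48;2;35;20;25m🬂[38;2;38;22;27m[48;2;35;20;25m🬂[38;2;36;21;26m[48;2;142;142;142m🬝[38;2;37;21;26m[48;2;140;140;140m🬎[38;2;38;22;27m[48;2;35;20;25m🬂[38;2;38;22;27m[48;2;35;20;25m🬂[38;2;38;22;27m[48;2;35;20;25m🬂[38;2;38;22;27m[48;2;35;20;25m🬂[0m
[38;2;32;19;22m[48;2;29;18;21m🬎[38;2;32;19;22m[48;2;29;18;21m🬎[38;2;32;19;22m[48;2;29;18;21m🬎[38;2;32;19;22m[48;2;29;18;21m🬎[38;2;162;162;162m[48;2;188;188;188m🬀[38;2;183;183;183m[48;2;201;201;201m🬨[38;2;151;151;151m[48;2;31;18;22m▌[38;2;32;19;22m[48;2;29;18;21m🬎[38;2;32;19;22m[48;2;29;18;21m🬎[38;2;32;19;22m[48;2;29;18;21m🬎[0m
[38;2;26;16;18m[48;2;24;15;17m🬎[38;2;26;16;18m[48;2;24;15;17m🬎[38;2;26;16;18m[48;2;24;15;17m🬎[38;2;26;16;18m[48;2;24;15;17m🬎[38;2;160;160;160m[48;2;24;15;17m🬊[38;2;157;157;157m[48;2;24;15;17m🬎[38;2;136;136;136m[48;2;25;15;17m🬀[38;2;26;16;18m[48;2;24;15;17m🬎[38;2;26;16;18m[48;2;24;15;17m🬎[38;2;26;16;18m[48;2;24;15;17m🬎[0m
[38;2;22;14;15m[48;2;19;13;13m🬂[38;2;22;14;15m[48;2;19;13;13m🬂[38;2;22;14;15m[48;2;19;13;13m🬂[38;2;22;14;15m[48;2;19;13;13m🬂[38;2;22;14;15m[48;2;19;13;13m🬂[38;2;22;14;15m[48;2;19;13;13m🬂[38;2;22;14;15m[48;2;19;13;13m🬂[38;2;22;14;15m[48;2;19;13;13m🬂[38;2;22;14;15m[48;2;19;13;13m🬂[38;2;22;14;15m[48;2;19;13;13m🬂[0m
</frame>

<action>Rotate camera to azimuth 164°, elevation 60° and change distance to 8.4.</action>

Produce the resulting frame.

<frame>
[38;2;44;25;32m[48;2;41;23;29m🬂[38;2;44;25;32m[48;2;41;23;29m🬂[38;2;44;25;32m[48;2;41;23;29m🬂[38;2;44;25;32m[48;2;41;23;29m🬂[38;2;44;25;32m[48;2;41;23;29m🬂[38;2;44;25;32m[48;2;41;23;29m🬂[38;2;44;25;32m[48;2;41;23;29m🬂[38;2;44;25;32m[48;2;41;23;29m🬂[38;2;44;25;32m[48;2;41;23;29m🬂[38;2;44;25;32m[48;2;41;23;29m🬂[0m
[38;2;38;22;27m[48;2;35;20;25m🬂[38;2;38;22;27m[48;2;35;20;25m🬂[38;2;38;22;27m[48;2;35;20;25m🬂[38;2;38;22;27m[48;2;35;20;25m🬂[38;2;38;22;27m[48;2;35;20;25m🬂[38;2;38;22;27m[48;2;35;20;25m🬂[38;2;38;22;27m[48;2;35;20;25m🬂[38;2;38;22;27m[48;2;35;20;25m🬂[38;2;38;22;27m[48;2;35;20;25m🬂[38;2;38;22;27m[48;2;35;20;25m🬂[0m
[38;2;32;19;22m[48;2;29;18;21m🬎[38;2;32;19;22m[48;2;29;18;21m🬎[38;2;32;19;22m[48;2;29;18;21m🬎[38;2;32;19;22m[48;2;29;18;21m🬎[38;2;181;181;181m[48;2;31;18;22m▐[38;2;132;132;132m[48;2;179;179;179m▐[38;2;32;19;22m[48;2;29;18;21m🬎[38;2;32;19;22m[48;2;29;18;21m🬎[38;2;32;19;22m[48;2;29;18;21m🬎[38;2;32;19;22m[48;2;29;18;21m🬎[0m
[38;2;26;16;18m[48;2;24;15;17m🬎[38;2;26;16;18m[48;2;24;15;17m🬎[38;2;26;16;18m[48;2;24;15;17m🬎[38;2;26;16;18m[48;2;24;15;17m🬎[38;2;107;107;107m[48;2;25;15;17m🬁[38;2;117;117;117m[48;2;31;23;25m🬀[38;2;26;16;18m[48;2;24;15;17m🬎[38;2;26;16;18m[48;2;24;15;17m🬎[38;2;26;16;18m[48;2;24;15;17m🬎[38;2;26;16;18m[48;2;24;15;17m🬎[0m
[38;2;22;14;15m[48;2;19;13;13m🬂[38;2;22;14;15m[48;2;19;13;13m🬂[38;2;22;14;15m[48;2;19;13;13m🬂[38;2;22;14;15m[48;2;19;13;13m🬂[38;2;22;14;15m[48;2;19;13;13m🬂[38;2;22;14;15m[48;2;19;13;13m🬂[38;2;22;14;15m[48;2;19;13;13m🬂[38;2;22;14;15m[48;2;19;13;13m🬂[38;2;22;14;15m[48;2;19;13;13m🬂[38;2;22;14;15m[48;2;19;13;13m🬂[0m
</frame>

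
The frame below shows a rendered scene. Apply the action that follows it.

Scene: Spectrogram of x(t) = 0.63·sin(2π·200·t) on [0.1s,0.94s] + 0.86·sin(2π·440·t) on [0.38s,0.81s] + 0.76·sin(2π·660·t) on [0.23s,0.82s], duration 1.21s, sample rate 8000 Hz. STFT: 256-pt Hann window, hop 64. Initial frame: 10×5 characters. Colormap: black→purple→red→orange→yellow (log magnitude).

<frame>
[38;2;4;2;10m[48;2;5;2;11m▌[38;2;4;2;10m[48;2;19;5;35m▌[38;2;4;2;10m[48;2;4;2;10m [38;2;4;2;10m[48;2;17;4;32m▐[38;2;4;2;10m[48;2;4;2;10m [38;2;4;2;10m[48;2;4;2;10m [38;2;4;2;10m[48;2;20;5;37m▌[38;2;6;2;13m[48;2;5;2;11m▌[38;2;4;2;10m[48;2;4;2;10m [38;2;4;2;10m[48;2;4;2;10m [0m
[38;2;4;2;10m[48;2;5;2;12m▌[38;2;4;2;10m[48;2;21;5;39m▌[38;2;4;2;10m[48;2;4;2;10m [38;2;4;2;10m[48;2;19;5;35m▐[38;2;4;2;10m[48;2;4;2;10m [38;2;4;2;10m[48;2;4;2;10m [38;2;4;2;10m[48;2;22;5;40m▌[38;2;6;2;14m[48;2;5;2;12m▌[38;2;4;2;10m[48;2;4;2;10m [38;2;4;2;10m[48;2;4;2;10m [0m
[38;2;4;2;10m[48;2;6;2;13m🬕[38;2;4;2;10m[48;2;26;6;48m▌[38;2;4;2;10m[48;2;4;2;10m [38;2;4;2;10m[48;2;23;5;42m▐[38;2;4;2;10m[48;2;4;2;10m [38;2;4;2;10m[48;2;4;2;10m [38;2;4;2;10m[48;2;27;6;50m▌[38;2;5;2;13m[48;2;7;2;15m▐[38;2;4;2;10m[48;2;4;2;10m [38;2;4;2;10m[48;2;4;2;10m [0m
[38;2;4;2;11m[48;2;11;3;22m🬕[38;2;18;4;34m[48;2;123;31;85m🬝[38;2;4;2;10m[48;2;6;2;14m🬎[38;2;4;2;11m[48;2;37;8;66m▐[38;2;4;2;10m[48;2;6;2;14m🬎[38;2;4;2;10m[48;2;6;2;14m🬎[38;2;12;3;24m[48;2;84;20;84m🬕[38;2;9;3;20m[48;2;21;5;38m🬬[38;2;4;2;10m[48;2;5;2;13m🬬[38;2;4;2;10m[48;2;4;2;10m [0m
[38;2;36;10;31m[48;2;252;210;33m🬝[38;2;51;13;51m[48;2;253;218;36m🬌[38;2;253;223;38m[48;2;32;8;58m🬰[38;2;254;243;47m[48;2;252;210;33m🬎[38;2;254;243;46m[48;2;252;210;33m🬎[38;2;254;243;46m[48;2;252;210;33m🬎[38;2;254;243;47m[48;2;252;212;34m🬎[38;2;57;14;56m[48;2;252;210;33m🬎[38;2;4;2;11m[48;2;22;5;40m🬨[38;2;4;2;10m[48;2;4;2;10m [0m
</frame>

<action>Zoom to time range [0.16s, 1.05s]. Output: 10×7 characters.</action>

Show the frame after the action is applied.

<frame>
[38;2;4;2;10m[48;2;19;5;35m▌[38;2;4;2;10m[48;2;4;2;10m [38;2;17;4;32m[48;2;17;4;33m🬎[38;2;4;2;10m[48;2;4;2;10m [38;2;4;2;10m[48;2;4;2;10m [38;2;4;2;10m[48;2;4;2;10m [38;2;4;2;10m[48;2;4;2;10m [38;2;13;4;26m[48;2;20;5;37m▌[38;2;4;2;10m[48;2;5;2;11m🬕[38;2;5;2;11m[48;2;4;2;10m▌[0m
[38;2;4;2;10m[48;2;19;5;37m▌[38;2;4;2;10m[48;2;4;2;10m [38;2;18;4;33m[48;2;18;5;34m🬂[38;2;4;2;10m[48;2;4;2;10m [38;2;4;2;10m[48;2;4;2;10m [38;2;4;2;10m[48;2;4;2;10m [38;2;4;2;10m[48;2;4;2;10m [38;2;14;4;27m[48;2;21;5;38m▌[38;2;4;2;10m[48;2;5;2;11m▌[38;2;4;2;10m[48;2;5;2;11m▐[0m
[38;2;4;2;10m[48;2;22;5;40m▌[38;2;4;2;10m[48;2;4;2;10m [38;2;19;5;35m[48;2;20;5;38m🬎[38;2;4;2;10m[48;2;4;2;10m [38;2;4;2;10m[48;2;4;2;10m [38;2;4;2;10m[48;2;4;2;10m [38;2;4;2;10m[48;2;4;2;10m [38;2;15;4;29m[48;2;23;5;42m▌[38;2;4;2;10m[48;2;5;2;12m▌[38;2;5;2;12m[48;2;4;2;10m▌[0m
[38;2;4;2;10m[48;2;26;6;47m▌[38;2;4;2;10m[48;2;4;2;10m [38;2;21;5;39m[48;2;24;6;43m🬂[38;2;4;2;10m[48;2;4;2;10m [38;2;4;2;10m[48;2;4;2;10m [38;2;4;2;10m[48;2;4;2;10m [38;2;4;2;10m[48;2;4;2;10m [38;2;18;4;34m[48;2;28;6;50m▌[38;2;4;2;10m[48;2;5;2;13m▌[38;2;4;2;10m[48;2;5;2;13m▐[0m
[38;2;4;2;10m[48;2;36;8;64m▌[38;2;4;2;10m[48;2;4;2;10m [38;2;28;6;50m[48;2;33;8;59m🬎[38;2;4;2;10m[48;2;4;2;10m [38;2;4;2;10m[48;2;4;2;10m [38;2;4;2;10m[48;2;4;2;10m [38;2;4;2;10m[48;2;4;2;10m [38;2;26;6;47m[48;2;39;9;69m🬕[38;2;4;2;10m[48;2;7;2;16m▌[38;2;4;2;10m[48;2;7;2;16m▐[0m
[38;2;44;11;40m[48;2;254;237;44m🬝[38;2;6;2;14m[48;2;254;237;44m🬎[38;2;44;10;77m[48;2;254;239;45m🬎[38;2;6;2;14m[48;2;254;237;44m🬎[38;2;6;2;14m[48;2;254;237;44m🬎[38;2;6;2;14m[48;2;254;237;44m🬎[38;2;6;2;14m[48;2;254;237;44m🬎[38;2;75;18;80m[48;2;253;226;40m🬎[38;2;5;2;12m[48;2;17;4;33m🬕[38;2;5;2;12m[48;2;17;4;33m🬨[0m
[38;2;82;21;47m[48;2;252;204;31m🬂[38;2;12;3;24m[48;2;252;204;30m🬂[38;2;237;126;27m[48;2;252;213;34m🬀[38;2;254;249;49m[48;2;252;204;30m🬂[38;2;254;249;49m[48;2;252;204;30m🬂[38;2;254;249;49m[48;2;252;204;30m🬂[38;2;254;249;49m[48;2;252;204;30m🬂[38;2;252;215;35m[48;2;223;99;47m🬺[38;2;23;5;41m[48;2;252;204;30m🬂[38;2;12;3;24m[48;2;220;92;50m🬨[0m
</frame>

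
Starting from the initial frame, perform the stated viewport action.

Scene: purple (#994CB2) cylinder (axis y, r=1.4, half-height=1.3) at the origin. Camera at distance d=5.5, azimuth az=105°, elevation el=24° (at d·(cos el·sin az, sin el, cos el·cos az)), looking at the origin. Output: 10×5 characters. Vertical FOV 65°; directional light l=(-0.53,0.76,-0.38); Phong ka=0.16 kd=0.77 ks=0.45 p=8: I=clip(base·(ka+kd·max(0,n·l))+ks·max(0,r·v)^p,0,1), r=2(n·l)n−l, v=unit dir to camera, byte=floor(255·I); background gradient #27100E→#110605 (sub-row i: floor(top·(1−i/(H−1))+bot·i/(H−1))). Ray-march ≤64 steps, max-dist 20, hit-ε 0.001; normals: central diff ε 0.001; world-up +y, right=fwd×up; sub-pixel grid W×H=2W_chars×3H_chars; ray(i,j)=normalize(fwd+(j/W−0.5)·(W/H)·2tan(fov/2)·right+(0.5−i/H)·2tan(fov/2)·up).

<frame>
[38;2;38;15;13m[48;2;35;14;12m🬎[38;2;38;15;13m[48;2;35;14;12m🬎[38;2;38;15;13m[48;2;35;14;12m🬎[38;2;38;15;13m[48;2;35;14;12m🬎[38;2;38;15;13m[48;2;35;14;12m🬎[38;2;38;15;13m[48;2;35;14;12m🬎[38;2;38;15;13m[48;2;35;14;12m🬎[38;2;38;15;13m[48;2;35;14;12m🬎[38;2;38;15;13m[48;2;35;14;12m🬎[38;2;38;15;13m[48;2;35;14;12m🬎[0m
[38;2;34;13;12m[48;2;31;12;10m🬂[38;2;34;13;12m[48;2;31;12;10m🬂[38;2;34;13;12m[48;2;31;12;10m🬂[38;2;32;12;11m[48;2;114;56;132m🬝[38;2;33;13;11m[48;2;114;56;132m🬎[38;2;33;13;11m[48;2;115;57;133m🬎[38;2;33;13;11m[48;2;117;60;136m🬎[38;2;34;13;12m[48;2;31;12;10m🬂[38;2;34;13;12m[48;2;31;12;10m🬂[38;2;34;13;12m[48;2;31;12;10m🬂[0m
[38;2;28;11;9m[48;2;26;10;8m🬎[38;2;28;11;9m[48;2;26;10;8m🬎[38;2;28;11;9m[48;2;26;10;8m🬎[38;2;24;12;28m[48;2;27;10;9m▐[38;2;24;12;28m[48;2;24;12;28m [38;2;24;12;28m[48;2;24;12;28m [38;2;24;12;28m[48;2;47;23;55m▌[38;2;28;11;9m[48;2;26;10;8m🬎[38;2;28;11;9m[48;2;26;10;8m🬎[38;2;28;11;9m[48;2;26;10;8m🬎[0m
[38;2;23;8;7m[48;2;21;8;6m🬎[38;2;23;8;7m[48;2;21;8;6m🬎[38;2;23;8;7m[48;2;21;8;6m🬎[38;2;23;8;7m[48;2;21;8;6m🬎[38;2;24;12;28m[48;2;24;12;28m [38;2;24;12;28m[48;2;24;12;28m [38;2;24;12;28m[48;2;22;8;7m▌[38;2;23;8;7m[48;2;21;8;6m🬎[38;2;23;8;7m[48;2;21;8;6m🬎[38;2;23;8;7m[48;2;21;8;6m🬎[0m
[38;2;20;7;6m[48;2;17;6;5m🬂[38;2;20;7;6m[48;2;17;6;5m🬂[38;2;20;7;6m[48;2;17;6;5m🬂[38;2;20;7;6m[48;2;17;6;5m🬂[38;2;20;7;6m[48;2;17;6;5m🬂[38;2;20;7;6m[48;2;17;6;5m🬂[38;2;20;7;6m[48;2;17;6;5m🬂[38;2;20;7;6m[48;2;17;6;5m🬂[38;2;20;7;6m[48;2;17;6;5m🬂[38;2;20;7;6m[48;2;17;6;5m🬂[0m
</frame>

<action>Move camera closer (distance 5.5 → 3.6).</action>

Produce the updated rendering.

<frame>
[38;2;38;15;13m[48;2;35;14;12m🬎[38;2;38;15;13m[48;2;35;14;12m🬎[38;2;38;15;13m[48;2;35;14;12m🬎[38;2;38;15;13m[48;2;35;14;12m🬎[38;2;38;15;13m[48;2;35;14;12m🬎[38;2;38;15;13m[48;2;35;14;12m🬎[38;2;38;15;13m[48;2;35;14;12m🬎[38;2;38;15;13m[48;2;35;14;12m🬎[38;2;38;15;13m[48;2;35;14;12m🬎[38;2;38;15;13m[48;2;35;14;12m🬎[0m
[38;2;34;13;12m[48;2;31;12;10m🬂[38;2;34;13;12m[48;2;31;12;10m🬂[38;2;24;12;28m[48;2;32;12;11m🬦[38;2;34;13;12m[48;2;24;12;28m🬂[38;2;34;13;12m[48;2;24;12;28m🬂[38;2;34;13;12m[48;2;24;12;28m🬂[38;2;34;13;12m[48;2;24;12;28m🬂[38;2;34;13;12m[48;2;26;13;30m🬂[38;2;34;13;12m[48;2;31;12;10m🬂[38;2;34;13;12m[48;2;31;12;10m🬂[0m
[38;2;28;11;9m[48;2;26;10;8m🬎[38;2;28;11;9m[48;2;26;10;8m🬎[38;2;24;12;28m[48;2;27;10;8m🬉[38;2;24;12;28m[48;2;24;12;28m [38;2;24;12;28m[48;2;24;12;28m [38;2;24;12;28m[48;2;24;12;28m [38;2;24;12;28m[48;2;24;12;28m [38;2;38;18;44m[48;2;24;11;23m🬉[38;2;28;11;9m[48;2;26;10;8m🬎[38;2;28;11;9m[48;2;26;10;8m🬎[0m
[38;2;23;8;7m[48;2;21;8;6m🬎[38;2;23;8;7m[48;2;21;8;6m🬎[38;2;23;8;7m[48;2;21;8;6m🬎[38;2;24;12;28m[48;2;24;12;28m [38;2;24;12;28m[48;2;24;12;28m [38;2;24;12;28m[48;2;24;12;28m [38;2;24;12;28m[48;2;24;12;28m [38;2;27;13;31m[48;2;22;8;7m▌[38;2;23;8;7m[48;2;21;8;6m🬎[38;2;23;8;7m[48;2;21;8;6m🬎[0m
[38;2;20;7;6m[48;2;17;6;5m🬂[38;2;20;7;6m[48;2;17;6;5m🬂[38;2;20;7;6m[48;2;17;6;5m🬂[38;2;24;12;28m[48;2;17;6;5m🬊[38;2;24;12;28m[48;2;24;12;28m [38;2;24;12;28m[48;2;24;12;28m [38;2;24;12;28m[48;2;17;6;5m🬝[38;2;38;18;44m[48;2;18;6;5m🬀[38;2;20;7;6m[48;2;17;6;5m🬂[38;2;20;7;6m[48;2;17;6;5m🬂[0m
</frame>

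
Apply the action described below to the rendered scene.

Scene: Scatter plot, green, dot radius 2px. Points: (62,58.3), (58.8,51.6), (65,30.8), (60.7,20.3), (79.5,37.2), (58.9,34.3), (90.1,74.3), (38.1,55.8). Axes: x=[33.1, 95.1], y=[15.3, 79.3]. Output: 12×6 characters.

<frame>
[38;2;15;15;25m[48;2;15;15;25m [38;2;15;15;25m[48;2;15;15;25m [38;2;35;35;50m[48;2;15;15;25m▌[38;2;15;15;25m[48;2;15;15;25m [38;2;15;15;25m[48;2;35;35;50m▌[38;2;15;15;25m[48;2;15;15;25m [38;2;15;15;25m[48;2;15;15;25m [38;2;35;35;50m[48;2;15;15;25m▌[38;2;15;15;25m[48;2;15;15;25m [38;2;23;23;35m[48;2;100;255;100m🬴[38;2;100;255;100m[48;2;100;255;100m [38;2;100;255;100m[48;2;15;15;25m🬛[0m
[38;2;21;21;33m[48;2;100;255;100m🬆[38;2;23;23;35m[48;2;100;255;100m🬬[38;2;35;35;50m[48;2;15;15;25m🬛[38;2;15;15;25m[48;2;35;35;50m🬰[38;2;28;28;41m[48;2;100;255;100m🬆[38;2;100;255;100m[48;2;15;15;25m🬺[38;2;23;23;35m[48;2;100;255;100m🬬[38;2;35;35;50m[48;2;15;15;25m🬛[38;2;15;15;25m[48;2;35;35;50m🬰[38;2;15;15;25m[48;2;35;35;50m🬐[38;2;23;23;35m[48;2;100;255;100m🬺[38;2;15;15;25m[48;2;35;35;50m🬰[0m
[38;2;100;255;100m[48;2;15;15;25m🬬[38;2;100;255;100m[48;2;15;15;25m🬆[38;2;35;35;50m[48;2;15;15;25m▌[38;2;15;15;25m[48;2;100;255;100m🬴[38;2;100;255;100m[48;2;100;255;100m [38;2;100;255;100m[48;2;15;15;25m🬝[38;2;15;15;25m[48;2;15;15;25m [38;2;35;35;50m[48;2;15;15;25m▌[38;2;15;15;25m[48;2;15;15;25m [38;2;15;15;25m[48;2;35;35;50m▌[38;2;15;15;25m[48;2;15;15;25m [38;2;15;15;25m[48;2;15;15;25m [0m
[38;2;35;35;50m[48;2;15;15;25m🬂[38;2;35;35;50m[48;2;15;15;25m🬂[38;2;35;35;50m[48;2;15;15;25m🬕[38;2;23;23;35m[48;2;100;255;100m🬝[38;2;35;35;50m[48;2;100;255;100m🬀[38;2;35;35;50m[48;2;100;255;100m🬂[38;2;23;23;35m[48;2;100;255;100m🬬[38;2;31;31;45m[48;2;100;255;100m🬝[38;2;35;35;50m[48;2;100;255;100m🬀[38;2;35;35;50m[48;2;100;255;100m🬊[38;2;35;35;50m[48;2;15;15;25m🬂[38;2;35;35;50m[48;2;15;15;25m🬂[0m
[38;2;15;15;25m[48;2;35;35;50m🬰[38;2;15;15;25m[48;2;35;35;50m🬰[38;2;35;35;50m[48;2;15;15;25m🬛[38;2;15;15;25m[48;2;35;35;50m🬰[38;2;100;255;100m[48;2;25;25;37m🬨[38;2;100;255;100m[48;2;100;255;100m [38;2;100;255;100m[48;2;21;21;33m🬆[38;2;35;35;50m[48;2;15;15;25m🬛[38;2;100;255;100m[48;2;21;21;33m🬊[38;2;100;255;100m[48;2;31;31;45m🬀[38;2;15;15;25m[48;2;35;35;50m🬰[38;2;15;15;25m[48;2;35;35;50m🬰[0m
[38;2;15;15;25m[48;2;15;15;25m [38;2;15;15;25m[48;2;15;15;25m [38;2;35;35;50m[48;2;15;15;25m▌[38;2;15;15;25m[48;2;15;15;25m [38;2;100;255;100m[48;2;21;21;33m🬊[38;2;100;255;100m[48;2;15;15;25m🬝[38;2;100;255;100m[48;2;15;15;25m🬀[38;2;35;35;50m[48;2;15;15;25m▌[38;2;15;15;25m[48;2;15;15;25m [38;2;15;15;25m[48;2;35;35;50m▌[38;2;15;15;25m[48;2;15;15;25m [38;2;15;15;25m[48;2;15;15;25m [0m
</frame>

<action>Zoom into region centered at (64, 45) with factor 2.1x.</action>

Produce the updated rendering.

<frame>
[38;2;15;15;25m[48;2;15;15;25m [38;2;15;15;25m[48;2;15;15;25m [38;2;35;35;50m[48;2;15;15;25m▌[38;2;15;15;25m[48;2;100;255;100m🬕[38;2;100;255;100m[48;2;100;255;100m [38;2;100;255;100m[48;2;15;15;25m🬛[38;2;15;15;25m[48;2;15;15;25m [38;2;35;35;50m[48;2;15;15;25m▌[38;2;15;15;25m[48;2;15;15;25m [38;2;15;15;25m[48;2;35;35;50m▌[38;2;15;15;25m[48;2;15;15;25m [38;2;15;15;25m[48;2;15;15;25m [0m
[38;2;15;15;25m[48;2;35;35;50m🬰[38;2;15;15;25m[48;2;35;35;50m🬰[38;2;27;27;40m[48;2;100;255;100m🬴[38;2;100;255;100m[48;2;100;255;100m [38;2;100;255;100m[48;2;35;35;50m🬝[38;2;15;15;25m[48;2;35;35;50m🬰[38;2;15;15;25m[48;2;35;35;50m🬰[38;2;35;35;50m[48;2;15;15;25m🬛[38;2;15;15;25m[48;2;35;35;50m🬰[38;2;15;15;25m[48;2;35;35;50m🬐[38;2;15;15;25m[48;2;35;35;50m🬰[38;2;15;15;25m[48;2;35;35;50m🬰[0m
[38;2;15;15;25m[48;2;15;15;25m [38;2;15;15;25m[48;2;15;15;25m [38;2;35;35;50m[48;2;15;15;25m▌[38;2;15;15;25m[48;2;100;255;100m🬺[38;2;15;15;25m[48;2;35;35;50m▌[38;2;15;15;25m[48;2;15;15;25m [38;2;15;15;25m[48;2;15;15;25m [38;2;35;35;50m[48;2;15;15;25m▌[38;2;15;15;25m[48;2;15;15;25m [38;2;15;15;25m[48;2;35;35;50m▌[38;2;15;15;25m[48;2;15;15;25m [38;2;15;15;25m[48;2;15;15;25m [0m
[38;2;35;35;50m[48;2;15;15;25m🬂[38;2;35;35;50m[48;2;15;15;25m🬂[38;2;35;35;50m[48;2;15;15;25m🬕[38;2;35;35;50m[48;2;15;15;25m🬂[38;2;35;35;50m[48;2;15;15;25m🬨[38;2;35;35;50m[48;2;15;15;25m🬂[38;2;35;35;50m[48;2;15;15;25m🬂[38;2;35;35;50m[48;2;15;15;25m🬕[38;2;35;35;50m[48;2;15;15;25m🬂[38;2;35;35;50m[48;2;15;15;25m🬨[38;2;35;35;50m[48;2;15;15;25m🬂[38;2;28;28;41m[48;2;100;255;100m🬆[0m
[38;2;15;15;25m[48;2;35;35;50m🬰[38;2;15;15;25m[48;2;35;35;50m🬰[38;2;31;31;45m[48;2;100;255;100m🬝[38;2;15;15;25m[48;2;100;255;100m🬀[38;2;28;28;41m[48;2;100;255;100m🬊[38;2;15;15;25m[48;2;35;35;50m🬰[38;2;23;23;35m[48;2;100;255;100m🬬[38;2;35;35;50m[48;2;15;15;25m🬛[38;2;15;15;25m[48;2;35;35;50m🬰[38;2;15;15;25m[48;2;35;35;50m🬐[38;2;23;23;35m[48;2;100;255;100m🬺[38;2;100;255;100m[48;2;15;15;25m🬬[0m
[38;2;15;15;25m[48;2;15;15;25m [38;2;15;15;25m[48;2;15;15;25m [38;2;35;35;50m[48;2;15;15;25m▌[38;2;100;255;100m[48;2;15;15;25m🬊[38;2;100;255;100m[48;2;27;27;40m🬀[38;2;15;15;25m[48;2;100;255;100m🬐[38;2;100;255;100m[48;2;100;255;100m [38;2;23;23;35m[48;2;100;255;100m🬸[38;2;15;15;25m[48;2;15;15;25m [38;2;15;15;25m[48;2;35;35;50m▌[38;2;15;15;25m[48;2;15;15;25m [38;2;15;15;25m[48;2;15;15;25m [0m
</frame>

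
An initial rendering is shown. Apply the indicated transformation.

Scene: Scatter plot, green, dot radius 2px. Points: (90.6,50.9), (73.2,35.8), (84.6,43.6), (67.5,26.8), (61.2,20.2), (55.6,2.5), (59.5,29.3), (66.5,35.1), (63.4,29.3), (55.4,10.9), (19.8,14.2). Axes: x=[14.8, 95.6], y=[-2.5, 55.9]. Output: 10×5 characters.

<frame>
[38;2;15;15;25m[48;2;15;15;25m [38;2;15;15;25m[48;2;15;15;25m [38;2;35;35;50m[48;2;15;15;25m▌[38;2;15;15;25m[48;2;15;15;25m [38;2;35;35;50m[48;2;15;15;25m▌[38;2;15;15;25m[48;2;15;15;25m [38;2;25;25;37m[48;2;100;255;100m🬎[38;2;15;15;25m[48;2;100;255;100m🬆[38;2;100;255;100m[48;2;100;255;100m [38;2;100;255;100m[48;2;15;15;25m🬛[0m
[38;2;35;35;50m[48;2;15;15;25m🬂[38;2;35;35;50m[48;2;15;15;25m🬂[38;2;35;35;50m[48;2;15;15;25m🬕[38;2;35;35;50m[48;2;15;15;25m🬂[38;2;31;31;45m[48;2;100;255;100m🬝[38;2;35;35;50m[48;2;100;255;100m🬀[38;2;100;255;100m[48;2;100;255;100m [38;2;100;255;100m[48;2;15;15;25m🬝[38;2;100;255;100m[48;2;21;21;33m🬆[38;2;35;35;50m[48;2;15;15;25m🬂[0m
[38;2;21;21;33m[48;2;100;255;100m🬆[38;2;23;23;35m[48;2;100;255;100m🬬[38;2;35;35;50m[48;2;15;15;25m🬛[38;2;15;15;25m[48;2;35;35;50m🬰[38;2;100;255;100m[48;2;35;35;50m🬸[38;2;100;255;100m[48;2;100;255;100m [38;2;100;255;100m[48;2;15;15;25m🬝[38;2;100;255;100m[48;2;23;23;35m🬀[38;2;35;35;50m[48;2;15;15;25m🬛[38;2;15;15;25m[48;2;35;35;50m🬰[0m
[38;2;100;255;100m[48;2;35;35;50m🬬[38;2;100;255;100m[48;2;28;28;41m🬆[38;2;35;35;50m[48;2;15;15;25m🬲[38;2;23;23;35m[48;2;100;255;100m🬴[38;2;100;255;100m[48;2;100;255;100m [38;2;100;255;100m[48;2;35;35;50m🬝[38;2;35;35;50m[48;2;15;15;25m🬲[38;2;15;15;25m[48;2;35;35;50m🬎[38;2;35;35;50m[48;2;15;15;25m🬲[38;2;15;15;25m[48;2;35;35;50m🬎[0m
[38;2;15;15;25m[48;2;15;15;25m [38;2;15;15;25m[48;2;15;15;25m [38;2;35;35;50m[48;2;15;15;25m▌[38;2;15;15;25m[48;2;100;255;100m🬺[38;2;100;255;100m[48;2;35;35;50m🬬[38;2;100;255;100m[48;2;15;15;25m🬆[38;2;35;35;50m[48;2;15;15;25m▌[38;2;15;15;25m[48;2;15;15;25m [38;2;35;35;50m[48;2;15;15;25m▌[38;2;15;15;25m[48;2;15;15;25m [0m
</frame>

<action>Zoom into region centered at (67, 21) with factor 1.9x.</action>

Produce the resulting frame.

<frame>
[38;2;15;15;25m[48;2;15;15;25m [38;2;15;15;25m[48;2;15;15;25m [38;2;27;27;40m[48;2;100;255;100m🬝[38;2;15;15;25m[48;2;100;255;100m🬀[38;2;100;255;100m[48;2;100;255;100m [38;2;100;255;100m[48;2;15;15;25m🬎[38;2;100;255;100m[48;2;15;15;25m🬝[38;2;100;255;100m[48;2;15;15;25m🬀[38;2;35;35;50m[48;2;15;15;25m▌[38;2;15;15;25m[48;2;15;15;25m [0m
[38;2;35;35;50m[48;2;15;15;25m🬂[38;2;35;35;50m[48;2;15;15;25m🬂[38;2;100;255;100m[48;2;28;28;41m🬊[38;2;100;255;100m[48;2;100;255;100m [38;2;100;255;100m[48;2;100;255;100m [38;2;100;255;100m[48;2;25;25;37m🬛[38;2;35;35;50m[48;2;15;15;25m🬕[38;2;35;35;50m[48;2;15;15;25m🬂[38;2;35;35;50m[48;2;15;15;25m🬕[38;2;35;35;50m[48;2;15;15;25m🬂[0m
[38;2;15;15;25m[48;2;35;35;50m🬰[38;2;15;15;25m[48;2;35;35;50m🬰[38;2;35;35;50m[48;2;100;255;100m🬐[38;2;100;255;100m[48;2;100;255;100m [38;2;100;255;100m[48;2;30;30;43m🬅[38;2;15;15;25m[48;2;35;35;50m🬰[38;2;35;35;50m[48;2;15;15;25m🬛[38;2;15;15;25m[48;2;35;35;50m🬰[38;2;35;35;50m[48;2;15;15;25m🬛[38;2;15;15;25m[48;2;35;35;50m🬰[0m
[38;2;15;15;25m[48;2;35;35;50m🬎[38;2;15;15;25m[48;2;100;255;100m🬆[38;2;100;255;100m[48;2;15;15;25m🬺[38;2;100;255;100m[48;2;20;20;31m🬐[38;2;35;35;50m[48;2;15;15;25m🬲[38;2;15;15;25m[48;2;35;35;50m🬎[38;2;35;35;50m[48;2;15;15;25m🬲[38;2;15;15;25m[48;2;35;35;50m🬎[38;2;35;35;50m[48;2;15;15;25m🬲[38;2;15;15;25m[48;2;35;35;50m🬎[0m
[38;2;15;15;25m[48;2;15;15;25m [38;2;15;15;25m[48;2;100;255;100m🬺[38;2;100;255;100m[48;2;21;21;33m🬆[38;2;15;15;25m[48;2;15;15;25m [38;2;35;35;50m[48;2;15;15;25m▌[38;2;15;15;25m[48;2;15;15;25m [38;2;35;35;50m[48;2;15;15;25m▌[38;2;15;15;25m[48;2;15;15;25m [38;2;35;35;50m[48;2;15;15;25m▌[38;2;15;15;25m[48;2;15;15;25m [0m
</frame>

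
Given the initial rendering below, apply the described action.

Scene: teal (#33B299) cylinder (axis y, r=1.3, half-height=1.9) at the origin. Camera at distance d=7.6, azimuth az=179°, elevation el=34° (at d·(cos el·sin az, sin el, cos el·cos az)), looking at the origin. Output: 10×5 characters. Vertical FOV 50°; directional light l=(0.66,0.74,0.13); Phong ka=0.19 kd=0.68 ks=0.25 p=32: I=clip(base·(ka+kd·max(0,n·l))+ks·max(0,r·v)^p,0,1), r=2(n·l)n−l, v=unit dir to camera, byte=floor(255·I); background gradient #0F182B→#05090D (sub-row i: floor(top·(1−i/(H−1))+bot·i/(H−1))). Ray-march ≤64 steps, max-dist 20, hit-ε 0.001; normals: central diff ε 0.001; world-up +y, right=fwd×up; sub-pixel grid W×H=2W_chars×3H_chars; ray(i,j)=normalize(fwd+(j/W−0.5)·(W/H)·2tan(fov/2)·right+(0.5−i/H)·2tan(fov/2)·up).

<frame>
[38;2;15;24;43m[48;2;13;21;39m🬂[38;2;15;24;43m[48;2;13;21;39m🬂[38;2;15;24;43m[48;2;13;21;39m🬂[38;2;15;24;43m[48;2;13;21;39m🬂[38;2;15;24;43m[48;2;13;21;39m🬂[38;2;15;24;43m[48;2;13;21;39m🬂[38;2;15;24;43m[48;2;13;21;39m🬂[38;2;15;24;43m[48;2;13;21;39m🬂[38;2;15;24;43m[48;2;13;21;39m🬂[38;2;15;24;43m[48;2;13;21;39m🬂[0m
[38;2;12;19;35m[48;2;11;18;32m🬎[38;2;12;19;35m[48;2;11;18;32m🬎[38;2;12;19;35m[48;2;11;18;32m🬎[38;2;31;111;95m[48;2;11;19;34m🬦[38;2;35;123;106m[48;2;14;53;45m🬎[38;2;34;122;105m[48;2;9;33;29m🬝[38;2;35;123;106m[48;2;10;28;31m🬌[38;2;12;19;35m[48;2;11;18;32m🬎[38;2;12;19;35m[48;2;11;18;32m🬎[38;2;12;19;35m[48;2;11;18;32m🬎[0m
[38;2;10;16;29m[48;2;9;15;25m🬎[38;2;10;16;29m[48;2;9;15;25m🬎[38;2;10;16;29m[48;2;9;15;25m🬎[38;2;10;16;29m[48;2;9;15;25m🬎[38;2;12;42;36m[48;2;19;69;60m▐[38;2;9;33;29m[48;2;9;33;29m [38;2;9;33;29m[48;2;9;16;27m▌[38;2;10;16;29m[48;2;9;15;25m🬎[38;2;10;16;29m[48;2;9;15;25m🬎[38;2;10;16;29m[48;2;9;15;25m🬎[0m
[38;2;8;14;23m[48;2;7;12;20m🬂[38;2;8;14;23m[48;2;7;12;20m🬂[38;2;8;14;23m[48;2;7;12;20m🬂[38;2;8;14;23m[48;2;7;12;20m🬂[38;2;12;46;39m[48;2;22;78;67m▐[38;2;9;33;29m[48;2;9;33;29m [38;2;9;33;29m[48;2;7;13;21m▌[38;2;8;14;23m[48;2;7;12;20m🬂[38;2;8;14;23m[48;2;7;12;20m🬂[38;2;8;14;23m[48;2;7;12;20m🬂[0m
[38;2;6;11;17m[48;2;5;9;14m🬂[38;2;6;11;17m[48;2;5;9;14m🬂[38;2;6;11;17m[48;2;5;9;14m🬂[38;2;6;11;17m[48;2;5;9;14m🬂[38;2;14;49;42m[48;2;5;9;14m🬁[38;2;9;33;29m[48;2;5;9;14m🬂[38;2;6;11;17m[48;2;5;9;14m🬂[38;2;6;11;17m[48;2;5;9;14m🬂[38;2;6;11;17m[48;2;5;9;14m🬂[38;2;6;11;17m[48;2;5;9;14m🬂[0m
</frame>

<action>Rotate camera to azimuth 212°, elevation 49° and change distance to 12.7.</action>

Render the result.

<frame>
[38;2;15;24;43m[48;2;13;21;39m🬂[38;2;15;24;43m[48;2;13;21;39m🬂[38;2;15;24;43m[48;2;13;21;39m🬂[38;2;15;24;43m[48;2;13;21;39m🬂[38;2;15;24;43m[48;2;13;21;39m🬂[38;2;15;24;43m[48;2;13;21;39m🬂[38;2;15;24;43m[48;2;13;21;39m🬂[38;2;15;24;43m[48;2;13;21;39m🬂[38;2;15;24;43m[48;2;13;21;39m🬂[38;2;15;24;43m[48;2;13;21;39m🬂[0m
[38;2;12;19;35m[48;2;11;18;32m🬎[38;2;12;19;35m[48;2;11;18;32m🬎[38;2;12;19;35m[48;2;11;18;32m🬎[38;2;12;19;35m[48;2;11;18;32m🬎[38;2;11;19;34m[48;2;35;123;106m🬝[38;2;12;19;35m[48;2;35;123;106m🬎[38;2;12;19;35m[48;2;11;18;32m🬎[38;2;12;19;35m[48;2;11;18;32m🬎[38;2;12;19;35m[48;2;11;18;32m🬎[38;2;12;19;35m[48;2;11;18;32m🬎[0m
[38;2;10;16;29m[48;2;9;15;25m🬎[38;2;10;16;29m[48;2;9;15;25m🬎[38;2;10;16;29m[48;2;9;15;25m🬎[38;2;10;16;29m[48;2;9;15;25m🬎[38;2;36;124;106m[48;2;9;22;28m🬁[38;2;35;123;106m[48;2;9;33;29m🬆[38;2;10;16;29m[48;2;9;15;25m🬎[38;2;10;16;29m[48;2;9;15;25m🬎[38;2;10;16;29m[48;2;9;15;25m🬎[38;2;10;16;29m[48;2;9;15;25m🬎[0m
[38;2;8;14;23m[48;2;7;12;20m🬂[38;2;8;14;23m[48;2;7;12;20m🬂[38;2;8;14;23m[48;2;7;12;20m🬂[38;2;8;14;23m[48;2;7;12;20m🬂[38;2;9;33;29m[48;2;7;12;20m🬁[38;2;9;33;29m[48;2;7;12;19m🬆[38;2;8;14;23m[48;2;7;12;20m🬂[38;2;8;14;23m[48;2;7;12;20m🬂[38;2;8;14;23m[48;2;7;12;20m🬂[38;2;8;14;23m[48;2;7;12;20m🬂[0m
[38;2;6;11;17m[48;2;5;9;14m🬂[38;2;6;11;17m[48;2;5;9;14m🬂[38;2;6;11;17m[48;2;5;9;14m🬂[38;2;6;11;17m[48;2;5;9;14m🬂[38;2;6;11;17m[48;2;5;9;14m🬂[38;2;6;11;17m[48;2;5;9;14m🬂[38;2;6;11;17m[48;2;5;9;14m🬂[38;2;6;11;17m[48;2;5;9;14m🬂[38;2;6;11;17m[48;2;5;9;14m🬂[38;2;6;11;17m[48;2;5;9;14m🬂[0m
</frame>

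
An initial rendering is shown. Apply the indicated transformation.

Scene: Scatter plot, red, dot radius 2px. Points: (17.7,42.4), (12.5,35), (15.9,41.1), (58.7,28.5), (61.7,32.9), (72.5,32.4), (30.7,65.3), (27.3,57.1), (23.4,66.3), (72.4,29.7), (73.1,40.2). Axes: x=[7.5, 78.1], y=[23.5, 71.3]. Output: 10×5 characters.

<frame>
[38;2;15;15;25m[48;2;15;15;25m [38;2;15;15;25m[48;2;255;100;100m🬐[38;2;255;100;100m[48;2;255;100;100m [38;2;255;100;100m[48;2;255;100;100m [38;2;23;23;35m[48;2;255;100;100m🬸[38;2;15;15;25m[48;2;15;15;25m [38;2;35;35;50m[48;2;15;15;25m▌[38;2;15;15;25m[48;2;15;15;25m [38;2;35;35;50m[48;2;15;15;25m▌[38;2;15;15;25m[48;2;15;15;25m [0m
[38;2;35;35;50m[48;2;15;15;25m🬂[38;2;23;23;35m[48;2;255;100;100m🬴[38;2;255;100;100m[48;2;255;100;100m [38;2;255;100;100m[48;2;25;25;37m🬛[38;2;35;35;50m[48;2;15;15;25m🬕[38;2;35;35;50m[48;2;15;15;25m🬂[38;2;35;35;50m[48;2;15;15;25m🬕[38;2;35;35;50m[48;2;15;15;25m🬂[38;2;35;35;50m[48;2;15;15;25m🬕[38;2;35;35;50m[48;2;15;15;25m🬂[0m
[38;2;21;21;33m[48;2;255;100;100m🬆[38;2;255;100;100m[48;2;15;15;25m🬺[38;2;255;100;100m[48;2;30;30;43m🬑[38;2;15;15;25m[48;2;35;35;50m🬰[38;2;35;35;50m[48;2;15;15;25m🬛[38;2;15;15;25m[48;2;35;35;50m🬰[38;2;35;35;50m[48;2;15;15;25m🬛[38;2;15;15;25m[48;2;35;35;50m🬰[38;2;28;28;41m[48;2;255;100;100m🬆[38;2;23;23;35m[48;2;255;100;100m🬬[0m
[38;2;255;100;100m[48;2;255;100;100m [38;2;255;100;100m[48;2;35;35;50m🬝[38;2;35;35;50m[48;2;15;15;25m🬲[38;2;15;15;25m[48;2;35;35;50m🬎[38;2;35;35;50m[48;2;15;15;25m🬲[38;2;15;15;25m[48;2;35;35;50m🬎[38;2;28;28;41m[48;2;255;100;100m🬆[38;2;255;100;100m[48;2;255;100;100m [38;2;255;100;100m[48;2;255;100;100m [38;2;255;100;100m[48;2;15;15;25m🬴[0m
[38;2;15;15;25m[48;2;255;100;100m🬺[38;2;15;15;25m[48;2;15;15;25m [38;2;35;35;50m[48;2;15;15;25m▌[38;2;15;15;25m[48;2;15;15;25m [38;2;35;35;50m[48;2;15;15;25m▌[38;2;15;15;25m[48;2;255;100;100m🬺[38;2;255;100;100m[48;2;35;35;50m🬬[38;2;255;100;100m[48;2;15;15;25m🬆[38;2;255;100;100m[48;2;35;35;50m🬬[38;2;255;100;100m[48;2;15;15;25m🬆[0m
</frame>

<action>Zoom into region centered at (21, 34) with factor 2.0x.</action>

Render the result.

<frame>
[38;2;15;15;25m[48;2;15;15;25m [38;2;15;15;25m[48;2;15;15;25m [38;2;28;28;41m[48;2;255;100;100m🬆[38;2;255;100;100m[48;2;255;100;100m [38;2;21;21;33m[48;2;255;100;100m🬊[38;2;15;15;25m[48;2;15;15;25m [38;2;35;35;50m[48;2;15;15;25m▌[38;2;15;15;25m[48;2;15;15;25m [38;2;35;35;50m[48;2;15;15;25m▌[38;2;15;15;25m[48;2;15;15;25m [0m
[38;2;35;35;50m[48;2;15;15;25m🬂[38;2;23;23;35m[48;2;255;100;100m🬝[38;2;255;100;100m[48;2;25;25;37m🬳[38;2;255;100;100m[48;2;15;15;25m🬎[38;2;255;100;100m[48;2;27;27;40m🬀[38;2;35;35;50m[48;2;15;15;25m🬂[38;2;35;35;50m[48;2;15;15;25m🬕[38;2;35;35;50m[48;2;15;15;25m🬂[38;2;35;35;50m[48;2;15;15;25m🬕[38;2;35;35;50m[48;2;15;15;25m🬂[0m
[38;2;15;15;25m[48;2;35;35;50m🬰[38;2;255;100;100m[48;2;21;21;33m🬊[38;2;255;100;100m[48;2;15;15;25m🬝[38;2;255;100;100m[48;2;23;23;35m🬀[38;2;35;35;50m[48;2;15;15;25m🬛[38;2;15;15;25m[48;2;35;35;50m🬰[38;2;35;35;50m[48;2;15;15;25m🬛[38;2;15;15;25m[48;2;35;35;50m🬰[38;2;35;35;50m[48;2;15;15;25m🬛[38;2;15;15;25m[48;2;35;35;50m🬰[0m
[38;2;15;15;25m[48;2;35;35;50m🬎[38;2;15;15;25m[48;2;35;35;50m🬎[38;2;35;35;50m[48;2;15;15;25m🬲[38;2;15;15;25m[48;2;35;35;50m🬎[38;2;35;35;50m[48;2;15;15;25m🬲[38;2;15;15;25m[48;2;35;35;50m🬎[38;2;35;35;50m[48;2;15;15;25m🬲[38;2;15;15;25m[48;2;35;35;50m🬎[38;2;35;35;50m[48;2;15;15;25m🬲[38;2;15;15;25m[48;2;35;35;50m🬎[0m
[38;2;15;15;25m[48;2;15;15;25m [38;2;15;15;25m[48;2;15;15;25m [38;2;35;35;50m[48;2;15;15;25m▌[38;2;15;15;25m[48;2;15;15;25m [38;2;35;35;50m[48;2;15;15;25m▌[38;2;15;15;25m[48;2;15;15;25m [38;2;35;35;50m[48;2;15;15;25m▌[38;2;15;15;25m[48;2;15;15;25m [38;2;35;35;50m[48;2;15;15;25m▌[38;2;15;15;25m[48;2;15;15;25m [0m
</frame>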